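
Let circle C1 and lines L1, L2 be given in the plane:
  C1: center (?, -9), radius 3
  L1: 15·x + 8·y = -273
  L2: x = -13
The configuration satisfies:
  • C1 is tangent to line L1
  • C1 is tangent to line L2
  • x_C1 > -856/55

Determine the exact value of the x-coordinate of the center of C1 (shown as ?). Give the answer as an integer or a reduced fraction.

-10

1. [C1‖L1]  x_C1² + (134/5)x_C1 + 168 = 0  ⇒  x_C1 = -84/5 or -10
2. [C1‖L2]  x_C1² + 26x_C1 + 160 = 0  ⇒  x_C1 = -16 or -10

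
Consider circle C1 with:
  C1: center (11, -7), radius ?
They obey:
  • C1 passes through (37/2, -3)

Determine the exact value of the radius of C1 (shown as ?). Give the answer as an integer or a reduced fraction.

17/2

1. [C1∋P]  r_C1² − 289/4 = 0  ⇒  r_C1 = 17/2 (r>0 drops 1)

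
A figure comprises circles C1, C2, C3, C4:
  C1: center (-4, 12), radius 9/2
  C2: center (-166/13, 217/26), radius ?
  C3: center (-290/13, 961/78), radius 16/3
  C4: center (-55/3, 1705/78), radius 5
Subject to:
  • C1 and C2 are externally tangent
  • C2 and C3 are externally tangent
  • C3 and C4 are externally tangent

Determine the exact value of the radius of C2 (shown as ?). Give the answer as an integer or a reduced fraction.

1. [ext C1·C2]  r_C2² + 9r_C2 − 70 = 0  ⇒  r_C2 = 5 (r>0 drops 1)
2. [ext C2·C3]  r_C2² + (32/3)r_C2 − 235/3 = 0  ⇒  r_C2 = 5 (r>0 drops 1)

5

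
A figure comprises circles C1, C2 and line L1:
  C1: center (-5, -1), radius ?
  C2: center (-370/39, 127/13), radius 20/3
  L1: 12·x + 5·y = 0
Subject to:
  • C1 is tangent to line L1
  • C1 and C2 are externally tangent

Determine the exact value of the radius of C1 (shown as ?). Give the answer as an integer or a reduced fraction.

1. [C1‖L1]  r_C1² − 25 = 0  ⇒  r_C1 = 5 (r>0 drops 1)
2. [ext C1·C2]  r_C1² + (40/3)r_C1 − 275/3 = 0  ⇒  r_C1 = 5 (r>0 drops 1)

5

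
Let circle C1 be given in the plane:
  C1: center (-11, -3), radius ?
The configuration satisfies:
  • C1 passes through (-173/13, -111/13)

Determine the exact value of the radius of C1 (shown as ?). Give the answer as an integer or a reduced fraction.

6

1. [C1∋P]  r_C1² − 36 = 0  ⇒  r_C1 = 6 (r>0 drops 1)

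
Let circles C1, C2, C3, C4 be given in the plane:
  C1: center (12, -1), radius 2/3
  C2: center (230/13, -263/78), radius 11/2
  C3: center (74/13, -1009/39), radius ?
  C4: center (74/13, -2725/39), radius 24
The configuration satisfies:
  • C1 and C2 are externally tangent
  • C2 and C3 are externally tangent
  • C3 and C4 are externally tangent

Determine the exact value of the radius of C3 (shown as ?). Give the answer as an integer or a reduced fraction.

1. [ext C2·C3]  r_C3² + 11r_C3 − 620 = 0  ⇒  r_C3 = 20 (r>0 drops 1)
2. [ext C3·C4]  r_C3² + 48r_C3 − 1360 = 0  ⇒  r_C3 = 20 (r>0 drops 1)

20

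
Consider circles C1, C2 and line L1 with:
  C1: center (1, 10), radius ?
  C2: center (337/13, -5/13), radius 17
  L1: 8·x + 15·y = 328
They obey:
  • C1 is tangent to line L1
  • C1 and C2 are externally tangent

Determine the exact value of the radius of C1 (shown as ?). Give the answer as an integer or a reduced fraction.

10

1. [C1‖L1]  r_C1² − 100 = 0  ⇒  r_C1 = 10 (r>0 drops 1)
2. [ext C1·C2]  r_C1² + 34r_C1 − 440 = 0  ⇒  r_C1 = 10 (r>0 drops 1)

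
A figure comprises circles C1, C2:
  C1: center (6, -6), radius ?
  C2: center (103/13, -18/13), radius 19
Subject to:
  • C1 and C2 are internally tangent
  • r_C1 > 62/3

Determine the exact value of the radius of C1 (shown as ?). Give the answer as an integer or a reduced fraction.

1. [int C1,C2]  r_C1² − 38r_C1 + 336 = 0  ⇒  r_C1 = 14 or 24
2. given r_C1 > 62/3: keep 24

24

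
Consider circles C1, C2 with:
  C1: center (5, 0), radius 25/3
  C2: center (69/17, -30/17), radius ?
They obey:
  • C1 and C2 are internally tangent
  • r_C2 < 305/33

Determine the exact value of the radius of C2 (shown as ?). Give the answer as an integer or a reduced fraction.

19/3

1. [int C1,C2]  r_C2² − (50/3)r_C2 + 589/9 = 0  ⇒  r_C2 = 19/3 or 31/3
2. given r_C2 < 305/33: keep 19/3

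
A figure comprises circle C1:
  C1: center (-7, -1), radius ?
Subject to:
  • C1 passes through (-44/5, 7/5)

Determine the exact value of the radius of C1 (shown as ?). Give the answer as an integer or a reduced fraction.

1. [C1∋P]  r_C1² − 9 = 0  ⇒  r_C1 = 3 (r>0 drops 1)

3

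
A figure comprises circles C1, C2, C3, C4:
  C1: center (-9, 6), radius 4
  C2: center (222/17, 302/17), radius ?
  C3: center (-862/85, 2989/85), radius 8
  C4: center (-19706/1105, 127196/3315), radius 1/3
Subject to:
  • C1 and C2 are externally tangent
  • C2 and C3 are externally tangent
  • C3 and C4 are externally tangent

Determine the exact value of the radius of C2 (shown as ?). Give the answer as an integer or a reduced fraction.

1. [ext C1·C2]  r_C2² + 8r_C2 − 609 = 0  ⇒  r_C2 = 21 (r>0 drops 1)
2. [ext C2·C3]  r_C2² + 16r_C2 − 777 = 0  ⇒  r_C2 = 21 (r>0 drops 1)

21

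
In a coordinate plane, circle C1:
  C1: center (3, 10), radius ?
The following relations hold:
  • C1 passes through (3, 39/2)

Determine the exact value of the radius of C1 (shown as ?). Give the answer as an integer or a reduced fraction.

1. [C1∋P]  r_C1² − 361/4 = 0  ⇒  r_C1 = 19/2 (r>0 drops 1)

19/2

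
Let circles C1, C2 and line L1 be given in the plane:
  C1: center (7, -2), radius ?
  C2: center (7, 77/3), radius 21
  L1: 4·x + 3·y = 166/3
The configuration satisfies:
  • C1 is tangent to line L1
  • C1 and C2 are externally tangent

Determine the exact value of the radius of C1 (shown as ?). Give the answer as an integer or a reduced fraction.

1. [C1‖L1]  r_C1² − 400/9 = 0  ⇒  r_C1 = 20/3 (r>0 drops 1)
2. [ext C1·C2]  r_C1² + 42r_C1 − 2920/9 = 0  ⇒  r_C1 = 20/3 (r>0 drops 1)

20/3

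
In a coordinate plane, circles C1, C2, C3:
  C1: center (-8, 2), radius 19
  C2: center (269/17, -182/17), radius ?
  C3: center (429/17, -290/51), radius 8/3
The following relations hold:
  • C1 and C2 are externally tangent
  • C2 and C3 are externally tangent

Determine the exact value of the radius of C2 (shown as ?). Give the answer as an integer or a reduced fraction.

1. [ext C1·C2]  r_C2² + 38r_C2 − 368 = 0  ⇒  r_C2 = 8 (r>0 drops 1)
2. [ext C2·C3]  r_C2² + (16/3)r_C2 − 320/3 = 0  ⇒  r_C2 = 8 (r>0 drops 1)

8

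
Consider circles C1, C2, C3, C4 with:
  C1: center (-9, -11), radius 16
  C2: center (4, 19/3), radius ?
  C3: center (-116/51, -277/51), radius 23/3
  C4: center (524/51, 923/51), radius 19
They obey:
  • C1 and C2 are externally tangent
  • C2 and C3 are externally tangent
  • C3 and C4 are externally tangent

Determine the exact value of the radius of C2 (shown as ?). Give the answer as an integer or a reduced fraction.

1. [ext C1·C2]  r_C2² + 32r_C2 − 1921/9 = 0  ⇒  r_C2 = 17/3 (r>0 drops 1)
2. [ext C2·C3]  r_C2² + (46/3)r_C2 − 119 = 0  ⇒  r_C2 = 17/3 (r>0 drops 1)

17/3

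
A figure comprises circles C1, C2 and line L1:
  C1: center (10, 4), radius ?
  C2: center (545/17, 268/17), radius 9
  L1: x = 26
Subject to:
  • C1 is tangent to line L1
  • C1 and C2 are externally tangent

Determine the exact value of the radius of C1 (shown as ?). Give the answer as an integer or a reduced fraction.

16

1. [C1‖L1]  r_C1² − 256 = 0  ⇒  r_C1 = 16 (r>0 drops 1)
2. [ext C1·C2]  r_C1² + 18r_C1 − 544 = 0  ⇒  r_C1 = 16 (r>0 drops 1)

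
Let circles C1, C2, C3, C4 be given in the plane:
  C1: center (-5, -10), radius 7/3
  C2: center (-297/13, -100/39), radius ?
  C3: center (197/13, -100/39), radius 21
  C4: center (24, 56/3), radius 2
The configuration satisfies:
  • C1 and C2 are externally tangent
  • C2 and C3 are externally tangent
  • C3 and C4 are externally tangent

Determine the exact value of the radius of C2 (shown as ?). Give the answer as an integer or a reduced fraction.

17

1. [ext C1·C2]  r_C2² + (14/3)r_C2 − 1105/3 = 0  ⇒  r_C2 = 17 (r>0 drops 1)
2. [ext C2·C3]  r_C2² + 42r_C2 − 1003 = 0  ⇒  r_C2 = 17 (r>0 drops 1)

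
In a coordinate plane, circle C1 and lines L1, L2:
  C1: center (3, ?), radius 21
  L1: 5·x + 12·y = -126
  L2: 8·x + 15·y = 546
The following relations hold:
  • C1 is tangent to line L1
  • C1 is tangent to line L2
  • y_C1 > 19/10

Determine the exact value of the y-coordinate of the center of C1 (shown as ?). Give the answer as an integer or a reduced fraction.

1. [C1‖L1]  y_C1² + (47/2)y_C1 − 759/2 = 0  ⇒  y_C1 = -69/2 or 11
2. [C1‖L2]  y_C1² − (348/5)y_C1 + 3223/5 = 0  ⇒  y_C1 = 11 or 293/5

11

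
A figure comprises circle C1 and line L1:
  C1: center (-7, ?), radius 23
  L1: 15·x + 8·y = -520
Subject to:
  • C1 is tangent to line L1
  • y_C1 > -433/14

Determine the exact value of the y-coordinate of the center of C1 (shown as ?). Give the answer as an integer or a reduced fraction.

1. [C1‖L1]  y_C1² + (415/4)y_C1 + 1209/4 = 0  ⇒  y_C1 = -403/4 or -3
2. given y_C1 > -433/14: keep -3

-3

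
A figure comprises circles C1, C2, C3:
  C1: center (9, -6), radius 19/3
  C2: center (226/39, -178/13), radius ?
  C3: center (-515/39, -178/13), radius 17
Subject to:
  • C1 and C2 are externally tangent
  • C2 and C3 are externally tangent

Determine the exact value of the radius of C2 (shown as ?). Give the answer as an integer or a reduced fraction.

2

1. [ext C1·C2]  r_C2² + (38/3)r_C2 − 88/3 = 0  ⇒  r_C2 = 2 (r>0 drops 1)
2. [ext C2·C3]  r_C2² + 34r_C2 − 72 = 0  ⇒  r_C2 = 2 (r>0 drops 1)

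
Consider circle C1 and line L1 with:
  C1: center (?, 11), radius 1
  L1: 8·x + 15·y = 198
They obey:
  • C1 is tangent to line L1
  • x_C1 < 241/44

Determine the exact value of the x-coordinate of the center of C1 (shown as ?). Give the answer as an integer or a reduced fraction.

1. [C1‖L1]  x_C1² − (33/4)x_C1 + 25/2 = 0  ⇒  x_C1 = 2 or 25/4
2. given x_C1 < 241/44: keep 2

2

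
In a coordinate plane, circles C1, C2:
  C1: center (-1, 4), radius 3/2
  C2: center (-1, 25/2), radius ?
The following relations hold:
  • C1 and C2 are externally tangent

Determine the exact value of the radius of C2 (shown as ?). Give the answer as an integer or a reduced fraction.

7

1. [ext C1·C2]  r_C2² + 3r_C2 − 70 = 0  ⇒  r_C2 = 7 (r>0 drops 1)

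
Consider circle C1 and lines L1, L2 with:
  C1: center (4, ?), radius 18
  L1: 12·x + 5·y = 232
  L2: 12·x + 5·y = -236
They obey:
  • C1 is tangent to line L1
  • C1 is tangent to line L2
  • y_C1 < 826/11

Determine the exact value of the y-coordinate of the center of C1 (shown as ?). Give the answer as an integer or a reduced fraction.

1. [C1‖L1]  y_C1² − (368/5)y_C1 − 836 = 0  ⇒  y_C1 = -10 or 418/5
2. [C1‖L2]  y_C1² + (568/5)y_C1 + 1036 = 0  ⇒  y_C1 = -518/5 or -10

-10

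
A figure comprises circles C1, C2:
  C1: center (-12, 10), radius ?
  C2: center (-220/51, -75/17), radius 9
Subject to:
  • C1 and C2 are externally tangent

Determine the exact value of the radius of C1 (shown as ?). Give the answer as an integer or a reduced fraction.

22/3

1. [ext C1·C2]  r_C1² + 18r_C1 − 1672/9 = 0  ⇒  r_C1 = 22/3 (r>0 drops 1)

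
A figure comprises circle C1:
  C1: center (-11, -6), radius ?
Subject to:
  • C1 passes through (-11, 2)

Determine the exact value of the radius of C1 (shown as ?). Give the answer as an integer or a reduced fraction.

1. [C1∋P]  r_C1² − 64 = 0  ⇒  r_C1 = 8 (r>0 drops 1)

8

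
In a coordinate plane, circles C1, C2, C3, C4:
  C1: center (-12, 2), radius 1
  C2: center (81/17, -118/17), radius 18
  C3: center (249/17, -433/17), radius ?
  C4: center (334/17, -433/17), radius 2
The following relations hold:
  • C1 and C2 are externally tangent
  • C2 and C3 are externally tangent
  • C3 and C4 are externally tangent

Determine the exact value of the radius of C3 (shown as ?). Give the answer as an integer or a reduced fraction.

1. [ext C2·C3]  r_C3² + 36r_C3 − 117 = 0  ⇒  r_C3 = 3 (r>0 drops 1)
2. [ext C3·C4]  r_C3² + 4r_C3 − 21 = 0  ⇒  r_C3 = 3 (r>0 drops 1)

3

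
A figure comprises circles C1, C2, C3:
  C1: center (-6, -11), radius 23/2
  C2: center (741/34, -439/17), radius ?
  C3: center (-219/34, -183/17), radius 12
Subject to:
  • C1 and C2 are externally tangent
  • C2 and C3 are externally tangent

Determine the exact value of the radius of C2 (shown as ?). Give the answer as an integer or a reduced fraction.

1. [ext C1·C2]  r_C2² + 23r_C2 − 860 = 0  ⇒  r_C2 = 20 (r>0 drops 1)
2. [ext C2·C3]  r_C2² + 24r_C2 − 880 = 0  ⇒  r_C2 = 20 (r>0 drops 1)

20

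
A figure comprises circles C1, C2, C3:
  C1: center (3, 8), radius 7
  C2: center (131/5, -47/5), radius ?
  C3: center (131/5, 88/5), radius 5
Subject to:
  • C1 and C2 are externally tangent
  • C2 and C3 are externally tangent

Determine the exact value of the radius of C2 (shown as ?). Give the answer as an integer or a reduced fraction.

22

1. [ext C1·C2]  r_C2² + 14r_C2 − 792 = 0  ⇒  r_C2 = 22 (r>0 drops 1)
2. [ext C2·C3]  r_C2² + 10r_C2 − 704 = 0  ⇒  r_C2 = 22 (r>0 drops 1)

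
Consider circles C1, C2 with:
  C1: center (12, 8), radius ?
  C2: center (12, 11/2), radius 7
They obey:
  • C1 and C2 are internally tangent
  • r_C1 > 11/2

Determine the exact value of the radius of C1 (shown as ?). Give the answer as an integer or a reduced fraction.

19/2

1. [int C1,C2]  r_C1² − 14r_C1 + 171/4 = 0  ⇒  r_C1 = 9/2 or 19/2
2. given r_C1 > 11/2: keep 19/2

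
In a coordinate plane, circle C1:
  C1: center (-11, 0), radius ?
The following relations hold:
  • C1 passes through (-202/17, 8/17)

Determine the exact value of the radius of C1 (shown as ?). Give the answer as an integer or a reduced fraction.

1

1. [C1∋P]  r_C1² − 1 = 0  ⇒  r_C1 = 1 (r>0 drops 1)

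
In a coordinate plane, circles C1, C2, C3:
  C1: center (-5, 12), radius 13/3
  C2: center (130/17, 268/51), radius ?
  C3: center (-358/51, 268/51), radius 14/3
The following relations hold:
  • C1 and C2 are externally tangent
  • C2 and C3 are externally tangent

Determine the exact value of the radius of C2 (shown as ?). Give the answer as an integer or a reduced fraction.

10

1. [ext C1·C2]  r_C2² + (26/3)r_C2 − 560/3 = 0  ⇒  r_C2 = 10 (r>0 drops 1)
2. [ext C2·C3]  r_C2² + (28/3)r_C2 − 580/3 = 0  ⇒  r_C2 = 10 (r>0 drops 1)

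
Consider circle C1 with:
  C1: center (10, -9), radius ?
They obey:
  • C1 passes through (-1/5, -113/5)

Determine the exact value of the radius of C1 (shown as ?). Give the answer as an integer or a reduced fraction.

1. [C1∋P]  r_C1² − 289 = 0  ⇒  r_C1 = 17 (r>0 drops 1)

17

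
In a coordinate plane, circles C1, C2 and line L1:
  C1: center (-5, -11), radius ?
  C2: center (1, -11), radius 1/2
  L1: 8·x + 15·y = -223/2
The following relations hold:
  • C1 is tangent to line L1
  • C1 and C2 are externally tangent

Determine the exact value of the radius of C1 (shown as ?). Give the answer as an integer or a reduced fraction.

11/2

1. [C1‖L1]  r_C1² − 121/4 = 0  ⇒  r_C1 = 11/2 (r>0 drops 1)
2. [ext C1·C2]  r_C1² + 1r_C1 − 143/4 = 0  ⇒  r_C1 = 11/2 (r>0 drops 1)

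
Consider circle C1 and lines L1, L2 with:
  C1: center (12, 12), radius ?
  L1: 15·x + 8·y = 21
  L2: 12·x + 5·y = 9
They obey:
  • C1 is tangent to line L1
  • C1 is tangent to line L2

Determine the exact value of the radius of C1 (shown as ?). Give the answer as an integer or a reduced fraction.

15

1. [C1‖L1]  r_C1² − 225 = 0  ⇒  r_C1 = 15 (r>0 drops 1)
2. [C1‖L2]  r_C1² − 225 = 0  ⇒  r_C1 = 15 (r>0 drops 1)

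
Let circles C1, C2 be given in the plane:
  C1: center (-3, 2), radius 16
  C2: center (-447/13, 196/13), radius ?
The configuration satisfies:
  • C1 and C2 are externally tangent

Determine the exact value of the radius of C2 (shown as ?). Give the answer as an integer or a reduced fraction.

1. [ext C1·C2]  r_C2² + 32r_C2 − 900 = 0  ⇒  r_C2 = 18 (r>0 drops 1)

18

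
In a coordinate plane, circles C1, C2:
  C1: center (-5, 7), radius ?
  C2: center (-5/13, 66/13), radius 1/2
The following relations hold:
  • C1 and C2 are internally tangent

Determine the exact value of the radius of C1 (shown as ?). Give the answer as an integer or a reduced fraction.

11/2

1. [int C1,C2]  r_C1² − 1r_C1 − 99/4 = 0  ⇒  r_C1 = 11/2 (r>0 drops 1)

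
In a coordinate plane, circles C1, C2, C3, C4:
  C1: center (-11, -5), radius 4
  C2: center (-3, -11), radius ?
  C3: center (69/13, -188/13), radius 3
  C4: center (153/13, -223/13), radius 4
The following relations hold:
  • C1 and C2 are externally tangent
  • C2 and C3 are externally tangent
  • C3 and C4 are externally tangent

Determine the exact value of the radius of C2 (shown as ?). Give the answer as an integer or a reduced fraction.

1. [ext C1·C2]  r_C2² + 8r_C2 − 84 = 0  ⇒  r_C2 = 6 (r>0 drops 1)
2. [ext C2·C3]  r_C2² + 6r_C2 − 72 = 0  ⇒  r_C2 = 6 (r>0 drops 1)

6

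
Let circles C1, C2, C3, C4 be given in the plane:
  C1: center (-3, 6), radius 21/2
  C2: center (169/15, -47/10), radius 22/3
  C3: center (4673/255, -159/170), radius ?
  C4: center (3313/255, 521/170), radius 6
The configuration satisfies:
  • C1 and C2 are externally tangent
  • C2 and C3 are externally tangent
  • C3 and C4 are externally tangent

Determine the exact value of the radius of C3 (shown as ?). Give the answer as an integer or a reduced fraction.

2/3

1. [ext C2·C3]  r_C3² + (44/3)r_C3 − 92/9 = 0  ⇒  r_C3 = 2/3 (r>0 drops 1)
2. [ext C3·C4]  r_C3² + 12r_C3 − 76/9 = 0  ⇒  r_C3 = 2/3 (r>0 drops 1)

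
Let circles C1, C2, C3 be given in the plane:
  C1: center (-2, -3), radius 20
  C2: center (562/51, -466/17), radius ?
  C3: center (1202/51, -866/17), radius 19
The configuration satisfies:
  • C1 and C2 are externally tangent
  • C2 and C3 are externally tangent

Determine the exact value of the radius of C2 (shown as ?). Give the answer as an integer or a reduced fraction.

1. [ext C1·C2]  r_C2² + 40r_C2 − 3289/9 = 0  ⇒  r_C2 = 23/3 (r>0 drops 1)
2. [ext C2·C3]  r_C2² + 38r_C2 − 3151/9 = 0  ⇒  r_C2 = 23/3 (r>0 drops 1)

23/3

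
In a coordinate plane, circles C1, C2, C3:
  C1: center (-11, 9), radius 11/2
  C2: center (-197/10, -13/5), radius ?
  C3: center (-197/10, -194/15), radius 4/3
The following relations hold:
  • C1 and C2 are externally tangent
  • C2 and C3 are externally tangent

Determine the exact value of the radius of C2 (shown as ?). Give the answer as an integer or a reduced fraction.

1. [ext C1·C2]  r_C2² + 11r_C2 − 180 = 0  ⇒  r_C2 = 9 (r>0 drops 1)
2. [ext C2·C3]  r_C2² + (8/3)r_C2 − 105 = 0  ⇒  r_C2 = 9 (r>0 drops 1)

9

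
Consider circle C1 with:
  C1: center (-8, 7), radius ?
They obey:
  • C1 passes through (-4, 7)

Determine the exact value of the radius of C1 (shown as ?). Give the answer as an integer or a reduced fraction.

1. [C1∋P]  r_C1² − 16 = 0  ⇒  r_C1 = 4 (r>0 drops 1)

4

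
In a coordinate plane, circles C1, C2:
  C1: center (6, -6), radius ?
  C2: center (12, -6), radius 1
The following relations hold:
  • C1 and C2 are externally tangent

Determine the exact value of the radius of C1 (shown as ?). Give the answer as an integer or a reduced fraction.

5

1. [ext C1·C2]  r_C1² + 2r_C1 − 35 = 0  ⇒  r_C1 = 5 (r>0 drops 1)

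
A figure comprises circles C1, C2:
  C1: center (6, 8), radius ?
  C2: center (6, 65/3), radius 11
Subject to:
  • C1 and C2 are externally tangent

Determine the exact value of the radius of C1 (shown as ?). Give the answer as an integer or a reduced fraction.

8/3

1. [ext C1·C2]  r_C1² + 22r_C1 − 592/9 = 0  ⇒  r_C1 = 8/3 (r>0 drops 1)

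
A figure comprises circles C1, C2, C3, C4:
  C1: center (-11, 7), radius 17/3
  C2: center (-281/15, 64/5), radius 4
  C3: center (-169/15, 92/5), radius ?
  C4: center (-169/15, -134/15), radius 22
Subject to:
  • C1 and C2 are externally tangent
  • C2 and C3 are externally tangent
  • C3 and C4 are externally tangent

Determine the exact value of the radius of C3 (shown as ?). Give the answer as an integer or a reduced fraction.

16/3

1. [ext C2·C3]  r_C3² + 8r_C3 − 640/9 = 0  ⇒  r_C3 = 16/3 (r>0 drops 1)
2. [ext C3·C4]  r_C3² + 44r_C3 − 2368/9 = 0  ⇒  r_C3 = 16/3 (r>0 drops 1)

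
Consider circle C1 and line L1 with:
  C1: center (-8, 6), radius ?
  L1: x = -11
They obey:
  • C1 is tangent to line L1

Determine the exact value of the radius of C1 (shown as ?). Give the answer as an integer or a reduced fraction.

3

1. [C1‖L1]  r_C1² − 9 = 0  ⇒  r_C1 = 3 (r>0 drops 1)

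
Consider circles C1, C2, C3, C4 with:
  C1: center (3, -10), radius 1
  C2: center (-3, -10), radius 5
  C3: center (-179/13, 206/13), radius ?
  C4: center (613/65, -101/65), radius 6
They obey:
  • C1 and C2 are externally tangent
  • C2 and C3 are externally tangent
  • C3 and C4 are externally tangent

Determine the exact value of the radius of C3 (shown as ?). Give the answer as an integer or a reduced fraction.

23

1. [ext C2·C3]  r_C3² + 10r_C3 − 759 = 0  ⇒  r_C3 = 23 (r>0 drops 1)
2. [ext C3·C4]  r_C3² + 12r_C3 − 805 = 0  ⇒  r_C3 = 23 (r>0 drops 1)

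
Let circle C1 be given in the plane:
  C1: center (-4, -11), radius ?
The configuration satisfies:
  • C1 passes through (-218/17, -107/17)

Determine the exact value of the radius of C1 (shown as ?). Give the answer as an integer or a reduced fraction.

1. [C1∋P]  r_C1² − 100 = 0  ⇒  r_C1 = 10 (r>0 drops 1)

10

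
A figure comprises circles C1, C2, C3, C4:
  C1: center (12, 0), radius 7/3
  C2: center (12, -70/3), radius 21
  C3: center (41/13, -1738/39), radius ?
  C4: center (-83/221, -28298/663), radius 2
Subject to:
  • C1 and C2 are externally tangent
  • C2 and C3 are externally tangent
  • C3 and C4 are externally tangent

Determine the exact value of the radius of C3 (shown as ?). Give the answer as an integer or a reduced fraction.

2

1. [ext C2·C3]  r_C3² + 42r_C3 − 88 = 0  ⇒  r_C3 = 2 (r>0 drops 1)
2. [ext C3·C4]  r_C3² + 4r_C3 − 12 = 0  ⇒  r_C3 = 2 (r>0 drops 1)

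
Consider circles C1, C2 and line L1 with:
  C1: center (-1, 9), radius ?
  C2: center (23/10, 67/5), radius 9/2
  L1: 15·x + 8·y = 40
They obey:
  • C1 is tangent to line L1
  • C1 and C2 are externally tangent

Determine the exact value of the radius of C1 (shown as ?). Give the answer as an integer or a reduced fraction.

1

1. [C1‖L1]  r_C1² − 1 = 0  ⇒  r_C1 = 1 (r>0 drops 1)
2. [ext C1·C2]  r_C1² + 9r_C1 − 10 = 0  ⇒  r_C1 = 1 (r>0 drops 1)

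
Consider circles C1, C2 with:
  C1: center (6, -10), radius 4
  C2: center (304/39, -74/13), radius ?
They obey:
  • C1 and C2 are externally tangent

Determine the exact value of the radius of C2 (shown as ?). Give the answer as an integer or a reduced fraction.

1. [ext C1·C2]  r_C2² + 8r_C2 − 52/9 = 0  ⇒  r_C2 = 2/3 (r>0 drops 1)

2/3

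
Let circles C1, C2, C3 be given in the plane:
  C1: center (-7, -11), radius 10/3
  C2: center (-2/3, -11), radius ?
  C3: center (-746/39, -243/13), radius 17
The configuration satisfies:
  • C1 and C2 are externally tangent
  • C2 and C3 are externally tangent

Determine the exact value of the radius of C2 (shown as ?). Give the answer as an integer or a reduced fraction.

1. [ext C1·C2]  r_C2² + (20/3)r_C2 − 29 = 0  ⇒  r_C2 = 3 (r>0 drops 1)
2. [ext C2·C3]  r_C2² + 34r_C2 − 111 = 0  ⇒  r_C2 = 3 (r>0 drops 1)

3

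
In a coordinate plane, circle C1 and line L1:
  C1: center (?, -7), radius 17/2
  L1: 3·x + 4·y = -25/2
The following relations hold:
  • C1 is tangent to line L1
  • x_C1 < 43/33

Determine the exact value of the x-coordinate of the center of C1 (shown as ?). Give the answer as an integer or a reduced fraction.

-9

1. [C1‖L1]  x_C1² − (31/3)x_C1 − 174 = 0  ⇒  x_C1 = -9 or 58/3
2. given x_C1 < 43/33: keep -9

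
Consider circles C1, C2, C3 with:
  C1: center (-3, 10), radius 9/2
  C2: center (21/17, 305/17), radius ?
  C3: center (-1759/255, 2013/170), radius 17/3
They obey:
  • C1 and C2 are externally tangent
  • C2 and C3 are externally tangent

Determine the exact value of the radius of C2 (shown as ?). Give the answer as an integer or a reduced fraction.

9/2

1. [ext C1·C2]  r_C2² + 9r_C2 − 243/4 = 0  ⇒  r_C2 = 9/2 (r>0 drops 1)
2. [ext C2·C3]  r_C2² + (34/3)r_C2 − 285/4 = 0  ⇒  r_C2 = 9/2 (r>0 drops 1)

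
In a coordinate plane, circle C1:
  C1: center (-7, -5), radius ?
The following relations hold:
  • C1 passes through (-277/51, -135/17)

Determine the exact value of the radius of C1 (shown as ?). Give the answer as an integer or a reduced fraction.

10/3

1. [C1∋P]  r_C1² − 100/9 = 0  ⇒  r_C1 = 10/3 (r>0 drops 1)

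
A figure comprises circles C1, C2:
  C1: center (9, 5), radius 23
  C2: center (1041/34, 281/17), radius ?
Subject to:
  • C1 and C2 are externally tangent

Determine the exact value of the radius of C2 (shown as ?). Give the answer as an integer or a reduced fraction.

3/2

1. [ext C1·C2]  r_C2² + 46r_C2 − 285/4 = 0  ⇒  r_C2 = 3/2 (r>0 drops 1)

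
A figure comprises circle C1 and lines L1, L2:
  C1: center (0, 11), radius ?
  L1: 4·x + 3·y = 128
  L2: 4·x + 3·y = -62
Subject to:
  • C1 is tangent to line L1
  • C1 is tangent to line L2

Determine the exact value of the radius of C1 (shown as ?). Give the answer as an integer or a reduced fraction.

19

1. [C1‖L1]  r_C1² − 361 = 0  ⇒  r_C1 = 19 (r>0 drops 1)
2. [C1‖L2]  r_C1² − 361 = 0  ⇒  r_C1 = 19 (r>0 drops 1)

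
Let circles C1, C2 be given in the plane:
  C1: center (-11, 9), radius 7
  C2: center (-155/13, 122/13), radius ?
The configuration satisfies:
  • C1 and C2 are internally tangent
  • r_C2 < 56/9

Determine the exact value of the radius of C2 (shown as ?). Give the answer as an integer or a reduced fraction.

6

1. [int C1,C2]  r_C2² − 14r_C2 + 48 = 0  ⇒  r_C2 = 6 or 8
2. given r_C2 < 56/9: keep 6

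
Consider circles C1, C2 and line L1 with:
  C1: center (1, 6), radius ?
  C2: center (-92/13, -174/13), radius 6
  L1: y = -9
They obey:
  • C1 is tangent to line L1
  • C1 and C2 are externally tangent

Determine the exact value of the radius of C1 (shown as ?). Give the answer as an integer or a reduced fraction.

15

1. [C1‖L1]  r_C1² − 225 = 0  ⇒  r_C1 = 15 (r>0 drops 1)
2. [ext C1·C2]  r_C1² + 12r_C1 − 405 = 0  ⇒  r_C1 = 15 (r>0 drops 1)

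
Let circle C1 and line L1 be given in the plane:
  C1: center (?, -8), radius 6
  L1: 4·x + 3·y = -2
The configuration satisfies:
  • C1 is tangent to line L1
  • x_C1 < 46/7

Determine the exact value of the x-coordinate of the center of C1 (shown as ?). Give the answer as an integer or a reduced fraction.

-2

1. [C1‖L1]  x_C1² − 11x_C1 − 26 = 0  ⇒  x_C1 = -2 or 13
2. given x_C1 < 46/7: keep -2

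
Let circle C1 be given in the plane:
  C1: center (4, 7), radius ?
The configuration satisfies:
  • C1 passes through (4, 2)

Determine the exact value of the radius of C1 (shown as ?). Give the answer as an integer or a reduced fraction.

5

1. [C1∋P]  r_C1² − 25 = 0  ⇒  r_C1 = 5 (r>0 drops 1)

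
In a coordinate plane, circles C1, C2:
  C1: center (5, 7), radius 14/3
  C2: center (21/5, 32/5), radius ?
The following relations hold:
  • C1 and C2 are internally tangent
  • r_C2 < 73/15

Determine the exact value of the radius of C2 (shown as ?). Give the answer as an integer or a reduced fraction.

1. [int C1,C2]  r_C2² − (28/3)r_C2 + 187/9 = 0  ⇒  r_C2 = 11/3 or 17/3
2. given r_C2 < 73/15: keep 11/3

11/3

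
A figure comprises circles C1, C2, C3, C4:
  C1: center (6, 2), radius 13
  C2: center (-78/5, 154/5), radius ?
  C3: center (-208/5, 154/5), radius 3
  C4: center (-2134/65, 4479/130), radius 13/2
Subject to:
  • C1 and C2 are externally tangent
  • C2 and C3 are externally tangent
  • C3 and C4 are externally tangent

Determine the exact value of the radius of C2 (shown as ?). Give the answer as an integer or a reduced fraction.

1. [ext C1·C2]  r_C2² + 26r_C2 − 1127 = 0  ⇒  r_C2 = 23 (r>0 drops 1)
2. [ext C2·C3]  r_C2² + 6r_C2 − 667 = 0  ⇒  r_C2 = 23 (r>0 drops 1)

23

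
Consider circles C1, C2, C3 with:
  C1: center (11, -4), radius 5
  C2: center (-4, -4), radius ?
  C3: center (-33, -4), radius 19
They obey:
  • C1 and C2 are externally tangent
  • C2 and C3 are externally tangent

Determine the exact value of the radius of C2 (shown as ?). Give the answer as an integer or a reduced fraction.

1. [ext C1·C2]  r_C2² + 10r_C2 − 200 = 0  ⇒  r_C2 = 10 (r>0 drops 1)
2. [ext C2·C3]  r_C2² + 38r_C2 − 480 = 0  ⇒  r_C2 = 10 (r>0 drops 1)

10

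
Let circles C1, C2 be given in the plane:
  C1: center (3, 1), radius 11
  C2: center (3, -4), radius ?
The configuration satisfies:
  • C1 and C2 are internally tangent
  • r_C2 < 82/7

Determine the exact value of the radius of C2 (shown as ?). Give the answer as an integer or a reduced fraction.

6

1. [int C1,C2]  r_C2² − 22r_C2 + 96 = 0  ⇒  r_C2 = 6 or 16
2. given r_C2 < 82/7: keep 6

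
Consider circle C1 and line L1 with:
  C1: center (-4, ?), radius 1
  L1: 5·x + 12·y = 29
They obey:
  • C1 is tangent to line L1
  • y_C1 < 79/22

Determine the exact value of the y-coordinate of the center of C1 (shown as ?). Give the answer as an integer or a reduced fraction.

1. [C1‖L1]  y_C1² − (49/6)y_C1 + 31/2 = 0  ⇒  y_C1 = 3 or 31/6
2. given y_C1 < 79/22: keep 3

3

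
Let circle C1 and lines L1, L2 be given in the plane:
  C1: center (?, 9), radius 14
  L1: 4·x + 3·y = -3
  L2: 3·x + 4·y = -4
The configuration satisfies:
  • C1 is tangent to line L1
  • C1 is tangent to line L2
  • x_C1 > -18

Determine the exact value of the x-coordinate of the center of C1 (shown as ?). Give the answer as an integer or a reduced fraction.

1. [C1‖L1]  x_C1² + 15x_C1 − 250 = 0  ⇒  x_C1 = -25 or 10
2. [C1‖L2]  x_C1² + (80/3)x_C1 − 1100/3 = 0  ⇒  x_C1 = -110/3 or 10

10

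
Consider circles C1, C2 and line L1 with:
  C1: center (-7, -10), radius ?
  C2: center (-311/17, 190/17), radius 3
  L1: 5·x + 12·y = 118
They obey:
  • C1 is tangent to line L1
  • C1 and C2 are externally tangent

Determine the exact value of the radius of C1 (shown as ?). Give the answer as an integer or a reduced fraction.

1. [C1‖L1]  r_C1² − 441 = 0  ⇒  r_C1 = 21 (r>0 drops 1)
2. [ext C1·C2]  r_C1² + 6r_C1 − 567 = 0  ⇒  r_C1 = 21 (r>0 drops 1)

21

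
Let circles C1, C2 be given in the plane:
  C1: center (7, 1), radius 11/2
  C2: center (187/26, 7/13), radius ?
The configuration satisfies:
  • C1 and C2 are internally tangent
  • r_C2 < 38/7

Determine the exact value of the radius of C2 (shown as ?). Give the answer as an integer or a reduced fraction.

5

1. [int C1,C2]  r_C2² − 11r_C2 + 30 = 0  ⇒  r_C2 = 5 or 6
2. given r_C2 < 38/7: keep 5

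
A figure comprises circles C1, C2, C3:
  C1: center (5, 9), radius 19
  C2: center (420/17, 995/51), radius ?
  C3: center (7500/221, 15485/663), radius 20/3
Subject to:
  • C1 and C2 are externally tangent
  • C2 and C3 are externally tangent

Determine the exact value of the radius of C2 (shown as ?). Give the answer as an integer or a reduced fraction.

10/3

1. [ext C1·C2]  r_C2² + 38r_C2 − 1240/9 = 0  ⇒  r_C2 = 10/3 (r>0 drops 1)
2. [ext C2·C3]  r_C2² + (40/3)r_C2 − 500/9 = 0  ⇒  r_C2 = 10/3 (r>0 drops 1)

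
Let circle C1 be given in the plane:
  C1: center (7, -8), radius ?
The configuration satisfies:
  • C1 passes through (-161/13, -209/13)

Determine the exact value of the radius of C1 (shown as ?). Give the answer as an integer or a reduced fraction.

21

1. [C1∋P]  r_C1² − 441 = 0  ⇒  r_C1 = 21 (r>0 drops 1)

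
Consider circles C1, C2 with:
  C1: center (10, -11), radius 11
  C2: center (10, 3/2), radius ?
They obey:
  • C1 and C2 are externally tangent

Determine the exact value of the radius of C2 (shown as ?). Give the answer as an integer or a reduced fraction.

1. [ext C1·C2]  r_C2² + 22r_C2 − 141/4 = 0  ⇒  r_C2 = 3/2 (r>0 drops 1)

3/2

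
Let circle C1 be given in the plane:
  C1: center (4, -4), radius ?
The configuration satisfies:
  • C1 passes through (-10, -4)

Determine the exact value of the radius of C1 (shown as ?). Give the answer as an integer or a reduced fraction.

1. [C1∋P]  r_C1² − 196 = 0  ⇒  r_C1 = 14 (r>0 drops 1)

14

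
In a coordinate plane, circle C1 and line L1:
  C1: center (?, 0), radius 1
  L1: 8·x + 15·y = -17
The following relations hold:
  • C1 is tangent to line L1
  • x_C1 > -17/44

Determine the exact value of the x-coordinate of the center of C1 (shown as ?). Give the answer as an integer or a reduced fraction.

1. [C1‖L1]  x_C1² + (17/4)x_C1 = 0  ⇒  x_C1 = -17/4 or 0
2. given x_C1 > -17/44: keep 0

0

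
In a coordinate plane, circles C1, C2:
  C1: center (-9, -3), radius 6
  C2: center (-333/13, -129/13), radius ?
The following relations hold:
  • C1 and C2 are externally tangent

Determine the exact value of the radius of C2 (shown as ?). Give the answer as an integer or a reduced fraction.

1. [ext C1·C2]  r_C2² + 12r_C2 − 288 = 0  ⇒  r_C2 = 12 (r>0 drops 1)

12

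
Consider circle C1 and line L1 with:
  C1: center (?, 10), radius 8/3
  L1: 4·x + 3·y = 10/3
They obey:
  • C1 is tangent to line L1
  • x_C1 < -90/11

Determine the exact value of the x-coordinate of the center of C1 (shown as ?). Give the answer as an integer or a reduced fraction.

-10

1. [C1‖L1]  x_C1² + (40/3)x_C1 + 100/3 = 0  ⇒  x_C1 = -10 or -10/3
2. given x_C1 < -90/11: keep -10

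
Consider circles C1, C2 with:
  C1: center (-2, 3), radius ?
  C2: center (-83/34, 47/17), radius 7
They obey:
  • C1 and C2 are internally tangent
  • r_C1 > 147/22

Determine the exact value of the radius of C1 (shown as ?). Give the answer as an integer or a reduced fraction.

1. [int C1,C2]  r_C1² − 14r_C1 + 195/4 = 0  ⇒  r_C1 = 13/2 or 15/2
2. given r_C1 > 147/22: keep 15/2

15/2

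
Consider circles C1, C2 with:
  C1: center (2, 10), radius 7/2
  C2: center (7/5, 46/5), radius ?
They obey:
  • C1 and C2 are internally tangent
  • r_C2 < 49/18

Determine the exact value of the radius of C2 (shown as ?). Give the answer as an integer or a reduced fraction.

1. [int C1,C2]  r_C2² − 7r_C2 + 45/4 = 0  ⇒  r_C2 = 5/2 or 9/2
2. given r_C2 < 49/18: keep 5/2

5/2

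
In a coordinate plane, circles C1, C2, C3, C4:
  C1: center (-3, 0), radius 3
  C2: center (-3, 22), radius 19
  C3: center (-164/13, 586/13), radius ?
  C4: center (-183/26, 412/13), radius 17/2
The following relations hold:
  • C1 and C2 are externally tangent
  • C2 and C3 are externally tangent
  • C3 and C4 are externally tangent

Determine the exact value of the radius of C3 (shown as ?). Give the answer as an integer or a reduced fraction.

1. [ext C2·C3]  r_C3² + 38r_C3 − 264 = 0  ⇒  r_C3 = 6 (r>0 drops 1)
2. [ext C3·C4]  r_C3² + 17r_C3 − 138 = 0  ⇒  r_C3 = 6 (r>0 drops 1)

6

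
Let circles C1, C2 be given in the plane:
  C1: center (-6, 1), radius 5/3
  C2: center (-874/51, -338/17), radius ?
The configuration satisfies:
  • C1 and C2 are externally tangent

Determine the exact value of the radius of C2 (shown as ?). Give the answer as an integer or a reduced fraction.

1. [ext C1·C2]  r_C2² + (10/3)r_C2 − 1672/3 = 0  ⇒  r_C2 = 22 (r>0 drops 1)

22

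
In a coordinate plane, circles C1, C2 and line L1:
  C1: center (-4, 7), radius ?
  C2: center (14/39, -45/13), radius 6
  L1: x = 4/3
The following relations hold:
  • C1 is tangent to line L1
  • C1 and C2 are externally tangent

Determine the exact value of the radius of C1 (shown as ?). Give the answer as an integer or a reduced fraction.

16/3

1. [C1‖L1]  r_C1² − 256/9 = 0  ⇒  r_C1 = 16/3 (r>0 drops 1)
2. [ext C1·C2]  r_C1² + 12r_C1 − 832/9 = 0  ⇒  r_C1 = 16/3 (r>0 drops 1)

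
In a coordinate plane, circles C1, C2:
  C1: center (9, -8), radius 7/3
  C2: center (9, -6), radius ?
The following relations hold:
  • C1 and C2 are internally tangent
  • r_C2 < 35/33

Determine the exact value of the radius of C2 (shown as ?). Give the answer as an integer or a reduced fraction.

1. [int C1,C2]  r_C2² − (14/3)r_C2 + 13/9 = 0  ⇒  r_C2 = 1/3 or 13/3
2. given r_C2 < 35/33: keep 1/3

1/3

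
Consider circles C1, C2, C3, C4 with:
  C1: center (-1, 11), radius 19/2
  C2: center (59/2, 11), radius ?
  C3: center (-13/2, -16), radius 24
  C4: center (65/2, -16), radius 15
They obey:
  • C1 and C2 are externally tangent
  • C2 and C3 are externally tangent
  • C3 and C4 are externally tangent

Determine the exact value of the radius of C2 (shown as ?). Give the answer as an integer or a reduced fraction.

21

1. [ext C1·C2]  r_C2² + 19r_C2 − 840 = 0  ⇒  r_C2 = 21 (r>0 drops 1)
2. [ext C2·C3]  r_C2² + 48r_C2 − 1449 = 0  ⇒  r_C2 = 21 (r>0 drops 1)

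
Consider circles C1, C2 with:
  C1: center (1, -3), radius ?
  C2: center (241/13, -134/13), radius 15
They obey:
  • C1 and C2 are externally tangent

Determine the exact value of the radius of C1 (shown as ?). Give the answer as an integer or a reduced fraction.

4

1. [ext C1·C2]  r_C1² + 30r_C1 − 136 = 0  ⇒  r_C1 = 4 (r>0 drops 1)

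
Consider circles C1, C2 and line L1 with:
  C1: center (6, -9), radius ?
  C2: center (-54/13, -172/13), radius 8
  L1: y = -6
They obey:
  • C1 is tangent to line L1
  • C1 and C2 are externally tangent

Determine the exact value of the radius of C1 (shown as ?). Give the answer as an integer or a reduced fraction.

3

1. [C1‖L1]  r_C1² − 9 = 0  ⇒  r_C1 = 3 (r>0 drops 1)
2. [ext C1·C2]  r_C1² + 16r_C1 − 57 = 0  ⇒  r_C1 = 3 (r>0 drops 1)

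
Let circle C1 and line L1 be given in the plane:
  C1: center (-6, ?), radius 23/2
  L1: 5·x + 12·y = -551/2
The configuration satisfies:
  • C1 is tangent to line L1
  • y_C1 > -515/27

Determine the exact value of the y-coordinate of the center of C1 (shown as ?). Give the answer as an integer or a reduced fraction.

1. [C1‖L1]  y_C1² + (491/12)y_C1 + 790/3 = 0  ⇒  y_C1 = -395/12 or -8
2. given y_C1 > -515/27: keep -8

-8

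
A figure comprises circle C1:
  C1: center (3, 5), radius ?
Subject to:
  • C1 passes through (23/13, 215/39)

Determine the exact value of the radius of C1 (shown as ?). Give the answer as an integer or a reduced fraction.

1. [C1∋P]  r_C1² − 16/9 = 0  ⇒  r_C1 = 4/3 (r>0 drops 1)

4/3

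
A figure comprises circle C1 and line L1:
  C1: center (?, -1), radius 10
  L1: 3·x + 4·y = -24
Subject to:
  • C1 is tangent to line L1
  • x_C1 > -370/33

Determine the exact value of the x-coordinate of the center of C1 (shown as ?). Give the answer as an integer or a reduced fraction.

10

1. [C1‖L1]  x_C1² + (40/3)x_C1 − 700/3 = 0  ⇒  x_C1 = -70/3 or 10
2. given x_C1 > -370/33: keep 10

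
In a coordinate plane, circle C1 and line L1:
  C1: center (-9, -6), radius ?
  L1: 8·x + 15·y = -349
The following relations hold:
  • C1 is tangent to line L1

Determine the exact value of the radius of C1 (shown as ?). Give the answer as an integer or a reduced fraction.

1. [C1‖L1]  r_C1² − 121 = 0  ⇒  r_C1 = 11 (r>0 drops 1)

11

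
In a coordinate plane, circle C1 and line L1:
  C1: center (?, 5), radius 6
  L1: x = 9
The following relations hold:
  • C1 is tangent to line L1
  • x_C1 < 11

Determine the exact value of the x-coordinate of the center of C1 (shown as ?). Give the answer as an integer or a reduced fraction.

3

1. [C1‖L1]  x_C1² − 18x_C1 + 45 = 0  ⇒  x_C1 = 3 or 15
2. given x_C1 < 11: keep 3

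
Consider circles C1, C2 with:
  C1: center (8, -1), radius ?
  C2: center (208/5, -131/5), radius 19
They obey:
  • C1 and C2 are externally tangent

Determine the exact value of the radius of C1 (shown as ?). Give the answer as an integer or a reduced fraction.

23

1. [ext C1·C2]  r_C1² + 38r_C1 − 1403 = 0  ⇒  r_C1 = 23 (r>0 drops 1)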